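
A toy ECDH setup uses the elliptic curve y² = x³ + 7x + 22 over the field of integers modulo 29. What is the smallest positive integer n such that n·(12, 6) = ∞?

6

2P: tangent at (12, 6): λ = (3·12² + 7)/(2·6) ≡ 4/12. 12⁻¹ ≡ 17 (mod 29) since 12·17 = 204 ≡ 1, so λ ≡ 4·17 ≡ 10.
  x = λ² - 12 - 12 = 100 - 24 ≡ 18; y = λ·(12 - 18) - 6 ≡ 21. → (18, 21)
3P: (18, 21) + (12, 6). λ = (6 - 21)/(12 - 18) ≡ 14/23 mod 29. 23⁻¹ ≡ 24 (mod 29) since 23·24 = 552 ≡ 1, so λ ≡ 17.
  x = λ² - 18 - 12 = 289 - 30 ≡ 27; y = λ·(18 - 27) - 21 ≡ 0. → (27, 0)
4P: (27, 0) + (12, 6). λ = (6 - 0)/(12 - 27) ≡ 6/14 mod 29. 14⁻¹ ≡ 27 (mod 29), so λ ≡ 17.
  x = λ² - 27 - 12 = 289 - 39 ≡ 18; y = λ·(27 - 18) - 0 ≡ 8. → (18, 8)
5P: (18, 8) + (12, 6). λ = (6 - 8)/(12 - 18) ≡ 27/23 mod 29. 23⁻¹ ≡ 24 (mod 29), so λ ≡ 10.
  x = λ² - 18 - 12 = 100 - 30 ≡ 12; y = λ·(18 - 12) - 8 ≡ 23. → (12, 23)
6P: (12, 23) + (12, 6): same x and y₁ ≡ -y₂, so the sum is ∞.
6P = ∞, so the order is 6.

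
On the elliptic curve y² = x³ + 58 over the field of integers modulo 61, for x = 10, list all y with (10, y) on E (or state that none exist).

none

x³ + 0x + 58 = 1058 ≡ 21 (mod 61).
21 is a non-residue mod 61; no y exists.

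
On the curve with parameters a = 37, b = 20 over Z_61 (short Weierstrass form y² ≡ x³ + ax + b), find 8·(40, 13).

Write Q = (40, 13).
Repeated addition: build up to 8Q.
2Q: tangent at (40, 13): λ = (3·40² + 37)/(2·13) ≡ 18/26. 26⁻¹ ≡ 54 (mod 61) since 26·54 = 1404 ≡ 1, so λ ≡ 18·54 ≡ 57.
  x = λ² - 40 - 40 = 3249 - 80 ≡ 58; y = λ·(40 - 58) - 13 ≡ 59. → (58, 59)
3Q: (58, 59) + (40, 13). λ = (13 - 59)/(40 - 58) ≡ 15/43 mod 61. 43⁻¹ ≡ 44 (mod 61) since 43·44 = 1892 ≡ 1, so λ ≡ 50.
  x = λ² - 58 - 40 = 2500 - 98 ≡ 23; y = λ·(58 - 23) - 59 ≡ 44. → (23, 44)
4Q: (23, 44) + (40, 13). λ = (13 - 44)/(40 - 23) ≡ 30/17 mod 61. 17⁻¹ ≡ 18 (mod 61), so λ ≡ 52.
  x = λ² - 23 - 40 = 2704 - 63 ≡ 18; y = λ·(23 - 18) - 44 ≡ 33. → (18, 33)
5Q: (18, 33) + (40, 13). λ = (13 - 33)/(40 - 18) ≡ 41/22 mod 61. 22⁻¹ ≡ 25 (mod 61) since 22·25 = 550 ≡ 1, so λ ≡ 49.
  x = λ² - 18 - 40 = 2401 - 58 ≡ 25; y = λ·(18 - 25) - 33 ≡ 51. → (25, 51)
6Q: (25, 51) + (40, 13). λ = (13 - 51)/(40 - 25) ≡ 23/15 mod 61. 15⁻¹ ≡ 57 (mod 61), so λ ≡ 30.
  x = λ² - 25 - 40 = 900 - 65 ≡ 42; y = λ·(25 - 42) - 51 ≡ 49. → (42, 49)
7Q: (42, 49) + (40, 13). λ = (13 - 49)/(40 - 42) ≡ 25/59 mod 61. 59⁻¹ ≡ 30 (mod 61), so λ ≡ 18.
  x = λ² - 42 - 40 = 324 - 82 ≡ 59; y = λ·(42 - 59) - 49 ≡ 11. → (59, 11)
8Q: (59, 11) + (40, 13). λ = (13 - 11)/(40 - 59) ≡ 2/42 mod 61. 42⁻¹ ≡ 16 (mod 61) since 42·16 = 672 ≡ 1, so λ ≡ 32.
  x = λ² - 59 - 40 = 1024 - 99 ≡ 10; y = λ·(59 - 10) - 11 ≡ 32. → (10, 32)

(10, 32)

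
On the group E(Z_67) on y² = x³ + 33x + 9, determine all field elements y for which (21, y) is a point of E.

x³ + 33x + 9 = 9963 ≡ 47 (mod 67).
Square roots of 47 mod 67: 28 and 39 (since 28² = 784 ≡ 47).

28, 39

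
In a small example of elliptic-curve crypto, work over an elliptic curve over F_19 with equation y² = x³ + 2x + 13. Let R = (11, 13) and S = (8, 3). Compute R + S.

(9, 0)

(11, 13) + (8, 3). λ = (3 - 13)/(8 - 11) ≡ 9/16 mod 19. 16⁻¹ ≡ 6 (mod 19), so λ ≡ 16.
  x = λ² - 11 - 8 = 256 - 19 ≡ 9; y = λ·(11 - 9) - 13 ≡ 0. → (9, 0)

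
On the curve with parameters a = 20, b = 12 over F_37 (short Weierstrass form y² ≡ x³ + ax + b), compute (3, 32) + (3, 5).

O

The two points share x = 3 and their y-coordinates satisfy 32 + 5 ≡ 0 (mod 37), so they are inverses. Their sum is 𝒪.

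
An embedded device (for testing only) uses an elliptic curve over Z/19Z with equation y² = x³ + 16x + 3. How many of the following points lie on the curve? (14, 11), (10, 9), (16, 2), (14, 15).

(14, 11): 11² ≡ 7, rhs ≡ 7 → on.
(10, 9): 9² ≡ 5, rhs ≡ 4 → off.
(16, 2): 2² ≡ 4, rhs ≡ 4 → on.
(14, 15): 15² ≡ 16, rhs ≡ 7 → off.

2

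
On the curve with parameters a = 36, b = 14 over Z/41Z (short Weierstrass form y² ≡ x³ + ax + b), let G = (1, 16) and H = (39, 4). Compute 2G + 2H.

First 2G:
Repeated addition: build up to 2G.
2G: tangent at (1, 16): λ = (3·1² + 36)/(2·16) ≡ 39/32. 32⁻¹ ≡ 9 (mod 41) since 32·9 = 288 ≡ 1, so λ ≡ 39·9 ≡ 23.
  x = λ² - 1 - 1 = 529 - 2 ≡ 35; y = λ·(1 - 35) - 16 ≡ 22. → (35, 22)
2G = (35, 22).
Next 2H:
Repeated addition: build up to 2H.
2H: tangent at (39, 4): λ = (3·39² + 36)/(2·4) ≡ 7/8. 8⁻¹ ≡ 36 (mod 41), so λ ≡ 7·36 ≡ 6.
  x = λ² - 39 - 39 = 36 - 78 ≡ 40; y = λ·(39 - 40) - 4 ≡ 31. → (40, 31)
2H = (40, 31).
Finally 2G + 2H:
(35, 22) + (40, 31). λ = (31 - 22)/(40 - 35) ≡ 9/5 mod 41. 5⁻¹ ≡ 33 (mod 41), so λ ≡ 10.
  x = λ² - 35 - 40 = 100 - 75 ≡ 25; y = λ·(35 - 25) - 22 ≡ 37. → (25, 37)

(25, 37)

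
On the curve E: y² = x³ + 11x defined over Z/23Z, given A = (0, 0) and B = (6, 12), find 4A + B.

First 4A:
Repeated addition: build up to 4A.
2A: (0, 0) + (0, 0): same x and y₁ ≡ -y₂, so the sum is the point at infinity.
3A: the point at infinity + (0, 0) = (0, 0) (identity).
4A: (0, 0) + (0, 0): same x and y₁ ≡ -y₂, so the sum is the point at infinity.
4A = the point at infinity.
Finally 4A + B:
the point at infinity + (6, 12) = (6, 12) (identity).

(6, 12)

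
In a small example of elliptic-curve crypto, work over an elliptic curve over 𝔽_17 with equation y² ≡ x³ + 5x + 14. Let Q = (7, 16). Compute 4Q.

Repeated addition: build up to 4Q.
2Q: tangent at (7, 16): λ = (3·7² + 5)/(2·16) ≡ 16/15. 15⁻¹ ≡ 8 (mod 17), so λ ≡ 16·8 ≡ 9.
  x = λ² - 7 - 7 = 81 - 14 ≡ 16; y = λ·(7 - 16) - 16 ≡ 5. → (16, 5)
3Q: (16, 5) + (7, 16). λ = (16 - 5)/(7 - 16) ≡ 11/8 mod 17. 8⁻¹ ≡ 15 (mod 17), so λ ≡ 12.
  x = λ² - 16 - 7 = 144 - 23 ≡ 2; y = λ·(16 - 2) - 5 ≡ 10. → (2, 10)
4Q: (2, 10) + (7, 16). λ = (16 - 10)/(7 - 2) ≡ 6/5 mod 17. 5⁻¹ ≡ 7 (mod 17), so λ ≡ 8.
  x = λ² - 2 - 7 = 64 - 9 ≡ 4; y = λ·(2 - 4) - 10 ≡ 8. → (4, 8)

(4, 8)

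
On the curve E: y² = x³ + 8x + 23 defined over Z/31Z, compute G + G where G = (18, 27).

(5, 8)

tangent at (18, 27): λ = (3·18² + 8)/(2·27) ≡ 19/23. 23⁻¹ ≡ 27 (mod 31), so λ ≡ 19·27 ≡ 17.
  x = λ² - 18 - 18 = 289 - 36 ≡ 5; y = λ·(18 - 5) - 27 ≡ 8. → (5, 8)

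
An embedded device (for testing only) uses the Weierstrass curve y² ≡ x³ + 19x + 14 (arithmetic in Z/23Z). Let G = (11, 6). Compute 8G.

Repeated addition: build up to 8G.
2G: tangent at (11, 6): λ = (3·11² + 19)/(2·6) ≡ 14/12. 12⁻¹ ≡ 2 (mod 23) since 12·2 = 24 ≡ 1, so λ ≡ 14·2 ≡ 5.
  x = λ² - 11 - 11 = 25 - 22 ≡ 3; y = λ·(11 - 3) - 6 ≡ 11. → (3, 11)
3G: (3, 11) + (11, 6). λ = (6 - 11)/(11 - 3) ≡ 18/8 mod 23. 8⁻¹ ≡ 3 (mod 23), so λ ≡ 8.
  x = λ² - 3 - 11 = 64 - 14 ≡ 4; y = λ·(3 - 4) - 11 ≡ 4. → (4, 4)
4G: (4, 4) + (11, 6). λ = (6 - 4)/(11 - 4) ≡ 2/7 mod 23. 7⁻¹ ≡ 10 (mod 23), so λ ≡ 20.
  x = λ² - 4 - 11 = 400 - 15 ≡ 17; y = λ·(4 - 17) - 4 ≡ 12. → (17, 12)
5G: (17, 12) + (11, 6). λ = (6 - 12)/(11 - 17) ≡ 17/17 mod 23. 17⁻¹ ≡ 19 (mod 23), so λ ≡ 1.
  x = λ² - 17 - 11 = 1 - 28 ≡ 19; y = λ·(17 - 19) - 12 ≡ 9. → (19, 9)
6G: (19, 9) + (11, 6). λ = (6 - 9)/(11 - 19) ≡ 20/15 mod 23. 15⁻¹ ≡ 20 (mod 23), so λ ≡ 9.
  x = λ² - 19 - 11 = 81 - 30 ≡ 5; y = λ·(19 - 5) - 9 ≡ 2. → (5, 2)
7G: (5, 2) + (11, 6). λ = (6 - 2)/(11 - 5) ≡ 4/6 mod 23. 6⁻¹ ≡ 4 (mod 23) since 6·4 = 24 ≡ 1, so λ ≡ 16.
  x = λ² - 5 - 11 = 256 - 16 ≡ 10; y = λ·(5 - 10) - 2 ≡ 10. → (10, 10)
8G: (10, 10) + (11, 6). λ = (6 - 10)/(11 - 10) ≡ 19/1 mod 23. 1⁻¹ ≡ 1 (mod 23) since 1·1 = 1 ≡ 1, so λ ≡ 19.
  x = λ² - 10 - 11 = 361 - 21 ≡ 18; y = λ·(10 - 18) - 10 ≡ 22. → (18, 22)

(18, 22)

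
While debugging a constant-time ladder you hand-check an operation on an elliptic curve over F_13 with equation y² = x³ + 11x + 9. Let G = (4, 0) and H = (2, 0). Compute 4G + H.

First 4G:
Repeated addition: build up to 4G.
2G: (4, 0) + (4, 0): same x and y₁ ≡ -y₂, so the sum is ∞.
3G: ∞ + (4, 0) = (4, 0) (identity).
4G: (4, 0) + (4, 0): same x and y₁ ≡ -y₂, so the sum is ∞.
4G = ∞.
Finally 4G + H:
∞ + (2, 0) = (2, 0) (identity).

(2, 0)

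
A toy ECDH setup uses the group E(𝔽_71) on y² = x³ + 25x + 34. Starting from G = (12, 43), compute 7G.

Double-and-add on 7 = (111)₂. Start with G = (12, 43) for the leading 1-bit.
double: tangent at (12, 43): λ = (3·12² + 25)/(2·43) ≡ 31/15. 15⁻¹ ≡ 19 (mod 71), so λ ≡ 31·19 ≡ 21.
  x = λ² - 12 - 12 = 441 - 24 ≡ 62; y = λ·(12 - 62) - 43 ≡ 43. → (62, 43)
add G: (62, 43) + (12, 43). λ = (43 - 43)/(12 - 62) ≡ 0/21 mod 71. 21⁻¹ ≡ 44 (mod 71) since 21·44 = 924 ≡ 1, so λ ≡ 0.
  x = λ² - 62 - 12 = 0 - 74 ≡ 68; y = λ·(62 - 68) - 43 ≡ 28. → (68, 28)
double: tangent at (68, 28): λ = (3·68² + 25)/(2·28) ≡ 52/56. 56⁻¹ ≡ 52 (mod 71), so λ ≡ 52·52 ≡ 6.
  x = λ² - 68 - 68 = 36 - 136 ≡ 42; y = λ·(68 - 42) - 28 ≡ 57. → (42, 57)
add G: (42, 57) + (12, 43). λ = (43 - 57)/(12 - 42) ≡ 57/41 mod 71. 41⁻¹ ≡ 26 (mod 71) since 41·26 = 1066 ≡ 1, so λ ≡ 62.
  x = λ² - 42 - 12 = 3844 - 54 ≡ 27; y = λ·(42 - 27) - 57 ≡ 21. → (27, 21)

(27, 21)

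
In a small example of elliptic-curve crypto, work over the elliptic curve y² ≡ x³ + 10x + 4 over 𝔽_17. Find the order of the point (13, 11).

12

2P: tangent at (13, 11): λ = (3·13² + 10)/(2·11) ≡ 7/5. 5⁻¹ ≡ 7 (mod 17), so λ ≡ 7·7 ≡ 15.
  x = λ² - 13 - 13 = 225 - 26 ≡ 12; y = λ·(13 - 12) - 11 ≡ 4. → (12, 4)
3P: (12, 4) + (13, 11). λ = (11 - 4)/(13 - 12) ≡ 7/1 mod 17. 1⁻¹ ≡ 1 (mod 17) since 1·1 = 1 ≡ 1, so λ ≡ 7.
  x = λ² - 12 - 13 = 49 - 25 ≡ 7; y = λ·(12 - 7) - 4 ≡ 14. → (7, 14)
4P: (7, 14) + (13, 11). λ = (11 - 14)/(13 - 7) ≡ 14/6 mod 17. 6⁻¹ ≡ 3 (mod 17) since 6·3 = 18 ≡ 1, so λ ≡ 8.
  x = λ² - 7 - 13 = 64 - 20 ≡ 10; y = λ·(7 - 10) - 14 ≡ 13. → (10, 13)
5P: (10, 13) + (13, 11). λ = (11 - 13)/(13 - 10) ≡ 15/3 mod 17. 3⁻¹ ≡ 6 (mod 17), so λ ≡ 5.
  x = λ² - 10 - 13 = 25 - 23 ≡ 2; y = λ·(10 - 2) - 13 ≡ 10. → (2, 10)
6P: (2, 10) + (13, 11). λ = (11 - 10)/(13 - 2) ≡ 1/11 mod 17. 11⁻¹ ≡ 14 (mod 17), so λ ≡ 14.
  x = λ² - 2 - 13 = 196 - 15 ≡ 11; y = λ·(2 - 11) - 10 ≡ 0. → (11, 0)
7P: (11, 0) + (13, 11). λ = (11 - 0)/(13 - 11) ≡ 11/2 mod 17. 2⁻¹ ≡ 9 (mod 17), so λ ≡ 14.
  x = λ² - 11 - 13 = 196 - 24 ≡ 2; y = λ·(11 - 2) - 0 ≡ 7. → (2, 7)
8P: (2, 7) + (13, 11). λ = (11 - 7)/(13 - 2) ≡ 4/11 mod 17. 11⁻¹ ≡ 14 (mod 17) since 11·14 = 154 ≡ 1, so λ ≡ 5.
  x = λ² - 2 - 13 = 25 - 15 ≡ 10; y = λ·(2 - 10) - 7 ≡ 4. → (10, 4)
9P: (10, 4) + (13, 11). λ = (11 - 4)/(13 - 10) ≡ 7/3 mod 17. 3⁻¹ ≡ 6 (mod 17), so λ ≡ 8.
  x = λ² - 10 - 13 = 64 - 23 ≡ 7; y = λ·(10 - 7) - 4 ≡ 3. → (7, 3)
10P: (7, 3) + (13, 11). λ = (11 - 3)/(13 - 7) ≡ 8/6 mod 17. 6⁻¹ ≡ 3 (mod 17), so λ ≡ 7.
  x = λ² - 7 - 13 = 49 - 20 ≡ 12; y = λ·(7 - 12) - 3 ≡ 13. → (12, 13)
11P: (12, 13) + (13, 11). λ = (11 - 13)/(13 - 12) ≡ 15/1 mod 17. 1⁻¹ ≡ 1 (mod 17), so λ ≡ 15.
  x = λ² - 12 - 13 = 225 - 25 ≡ 13; y = λ·(12 - 13) - 13 ≡ 6. → (13, 6)
12P: (13, 6) + (13, 11): same x and y₁ ≡ -y₂, so the sum is 𝒪.
12P = 𝒪, so the order is 12.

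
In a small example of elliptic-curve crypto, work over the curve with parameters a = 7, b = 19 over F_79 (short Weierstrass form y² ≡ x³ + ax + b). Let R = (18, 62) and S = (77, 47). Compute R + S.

(29, 68)

(18, 62) + (77, 47). λ = (47 - 62)/(77 - 18) ≡ 64/59 mod 79. 59⁻¹ ≡ 75 (mod 79) since 59·75 = 4425 ≡ 1, so λ ≡ 60.
  x = λ² - 18 - 77 = 3600 - 95 ≡ 29; y = λ·(18 - 29) - 62 ≡ 68. → (29, 68)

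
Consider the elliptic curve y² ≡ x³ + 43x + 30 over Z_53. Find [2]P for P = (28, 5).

(51, 25)

tangent at (28, 5): λ = (3·28² + 43)/(2·5) ≡ 10/10. 10⁻¹ ≡ 16 (mod 53), so λ ≡ 10·16 ≡ 1.
  x = λ² - 28 - 28 = 1 - 56 ≡ 51; y = λ·(28 - 51) - 5 ≡ 25. → (51, 25)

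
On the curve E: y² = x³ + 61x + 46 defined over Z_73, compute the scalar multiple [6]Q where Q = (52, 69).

Double-and-add on 6 = (110)₂. Start with Q = (52, 69) for the leading 1-bit.
double: tangent at (52, 69): λ = (3·52² + 61)/(2·69) ≡ 70/65. 65⁻¹ ≡ 9 (mod 73), so λ ≡ 70·9 ≡ 46.
  x = λ² - 52 - 52 = 2116 - 104 ≡ 41; y = λ·(52 - 41) - 69 ≡ 72. → (41, 72)
add Q: (41, 72) + (52, 69). λ = (69 - 72)/(52 - 41) ≡ 70/11 mod 73. 11⁻¹ ≡ 20 (mod 73), so λ ≡ 13.
  x = λ² - 41 - 52 = 169 - 93 ≡ 3; y = λ·(41 - 3) - 72 ≡ 57. → (3, 57)
double: tangent at (3, 57): λ = (3·3² + 61)/(2·57) ≡ 15/41. 41⁻¹ ≡ 57 (mod 73) since 41·57 = 2337 ≡ 1, so λ ≡ 15·57 ≡ 52.
  x = λ² - 3 - 3 = 2704 - 6 ≡ 70; y = λ·(3 - 70) - 57 ≡ 36. → (70, 36)

(70, 36)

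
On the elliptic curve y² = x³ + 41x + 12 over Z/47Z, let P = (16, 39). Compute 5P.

Double-and-add on 5 = (101)₂. Start with P = (16, 39) for the leading 1-bit.
double: tangent at (16, 39): λ = (3·16² + 41)/(2·39) ≡ 10/31. 31⁻¹ ≡ 44 (mod 47) since 31·44 = 1364 ≡ 1, so λ ≡ 10·44 ≡ 17.
  x = λ² - 16 - 16 = 289 - 32 ≡ 22; y = λ·(16 - 22) - 39 ≡ 0. → (22, 0)
double: (22, 0) + (22, 0): same x and y₁ ≡ -y₂, so the sum is O.
add P: O + (16, 39) = (16, 39) (identity).

(16, 39)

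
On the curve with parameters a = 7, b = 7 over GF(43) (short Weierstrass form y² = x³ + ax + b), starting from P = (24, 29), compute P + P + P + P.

Repeated addition: build up to 4P.
2P: tangent at (24, 29): λ = (3·24² + 7)/(2·29) ≡ 15/15. 15⁻¹ ≡ 23 (mod 43) since 15·23 = 345 ≡ 1, so λ ≡ 15·23 ≡ 1.
  x = λ² - 24 - 24 = 1 - 48 ≡ 39; y = λ·(24 - 39) - 29 ≡ 42. → (39, 42)
3P: (39, 42) + (24, 29). λ = (29 - 42)/(24 - 39) ≡ 30/28 mod 43. 28⁻¹ ≡ 20 (mod 43), so λ ≡ 41.
  x = λ² - 39 - 24 = 1681 - 63 ≡ 27; y = λ·(39 - 27) - 42 ≡ 20. → (27, 20)
4P: (27, 20) + (24, 29). λ = (29 - 20)/(24 - 27) ≡ 9/40 mod 43. 40⁻¹ ≡ 14 (mod 43) since 40·14 = 560 ≡ 1, so λ ≡ 40.
  x = λ² - 27 - 24 = 1600 - 51 ≡ 1; y = λ·(27 - 1) - 20 ≡ 31. → (1, 31)

(1, 31)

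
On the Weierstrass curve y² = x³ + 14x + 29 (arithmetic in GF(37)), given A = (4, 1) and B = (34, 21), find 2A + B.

First 2A:
Repeated addition: build up to 2A.
2A: tangent at (4, 1): λ = (3·4² + 14)/(2·1) ≡ 25/2. 2⁻¹ ≡ 19 (mod 37) since 2·19 = 38 ≡ 1, so λ ≡ 25·19 ≡ 31.
  x = λ² - 4 - 4 = 961 - 8 ≡ 28; y = λ·(4 - 28) - 1 ≡ 32. → (28, 32)
2A = (28, 32).
Finally 2A + B:
(28, 32) + (34, 21). λ = (21 - 32)/(34 - 28) ≡ 26/6 mod 37. 6⁻¹ ≡ 31 (mod 37), so λ ≡ 29.
  x = λ² - 28 - 34 = 841 - 62 ≡ 2; y = λ·(28 - 2) - 32 ≡ 19. → (2, 19)

(2, 19)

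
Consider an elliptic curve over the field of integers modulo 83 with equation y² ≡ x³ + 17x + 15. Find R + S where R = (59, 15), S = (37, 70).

(14, 80)

(59, 15) + (37, 70). λ = (70 - 15)/(37 - 59) ≡ 55/61 mod 83. 61⁻¹ ≡ 49 (mod 83), so λ ≡ 39.
  x = λ² - 59 - 37 = 1521 - 96 ≡ 14; y = λ·(59 - 14) - 15 ≡ 80. → (14, 80)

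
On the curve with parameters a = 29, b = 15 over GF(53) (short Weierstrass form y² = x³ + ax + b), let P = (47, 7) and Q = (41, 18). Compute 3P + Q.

First 3P:
Repeated addition: build up to 3P.
2P: tangent at (47, 7): λ = (3·47² + 29)/(2·7) ≡ 31/14. 14⁻¹ ≡ 19 (mod 53), so λ ≡ 31·19 ≡ 6.
  x = λ² - 47 - 47 = 36 - 94 ≡ 48; y = λ·(47 - 48) - 7 ≡ 40. → (48, 40)
3P: (48, 40) + (47, 7). λ = (7 - 40)/(47 - 48) ≡ 20/52 mod 53. 52⁻¹ ≡ 52 (mod 53) since 52·52 = 2704 ≡ 1, so λ ≡ 33.
  x = λ² - 48 - 47 = 1089 - 95 ≡ 40; y = λ·(48 - 40) - 40 ≡ 12. → (40, 12)
3P = (40, 12).
Finally 3P + Q:
(40, 12) + (41, 18). λ = (18 - 12)/(41 - 40) ≡ 6/1 mod 53. 1⁻¹ ≡ 1 (mod 53), so λ ≡ 6.
  x = λ² - 40 - 41 = 36 - 81 ≡ 8; y = λ·(40 - 8) - 12 ≡ 21. → (8, 21)

(8, 21)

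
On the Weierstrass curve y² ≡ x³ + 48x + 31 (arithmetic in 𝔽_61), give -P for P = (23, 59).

-(23, 59) = (23, -59 mod 61) = (23, 2).

(23, 2)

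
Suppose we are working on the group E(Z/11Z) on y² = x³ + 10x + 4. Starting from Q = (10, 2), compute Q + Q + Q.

Repeated addition: build up to 3Q.
2Q: tangent at (10, 2): λ = (3·10² + 10)/(2·2) ≡ 2/4. 4⁻¹ ≡ 3 (mod 11) since 4·3 = 12 ≡ 1, so λ ≡ 2·3 ≡ 6.
  x = λ² - 10 - 10 = 36 - 20 ≡ 5; y = λ·(10 - 5) - 2 ≡ 6. → (5, 6)
3Q: (5, 6) + (10, 2). λ = (2 - 6)/(10 - 5) ≡ 7/5 mod 11. 5⁻¹ ≡ 9 (mod 11), so λ ≡ 8.
  x = λ² - 5 - 10 = 64 - 15 ≡ 5; y = λ·(5 - 5) - 6 ≡ 5. → (5, 5)

(5, 5)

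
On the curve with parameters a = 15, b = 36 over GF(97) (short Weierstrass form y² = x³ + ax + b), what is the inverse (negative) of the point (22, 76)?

-(22, 76) = (22, -76 mod 97) = (22, 21).

(22, 21)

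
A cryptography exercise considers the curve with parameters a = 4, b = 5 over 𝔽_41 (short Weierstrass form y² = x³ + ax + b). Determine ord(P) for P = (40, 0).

2

2P: (40, 0) + (40, 0): same x and y₁ ≡ -y₂, so the sum is O.
2P = O, so the order is 2.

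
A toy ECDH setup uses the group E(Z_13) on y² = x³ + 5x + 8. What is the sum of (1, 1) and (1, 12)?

O

The two points share x = 1 and their y-coordinates satisfy 1 + 12 ≡ 0 (mod 13), so they are inverses. Their sum is the point at infinity.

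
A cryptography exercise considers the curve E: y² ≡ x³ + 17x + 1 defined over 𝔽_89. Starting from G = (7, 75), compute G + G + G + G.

Double-and-add on 4 = (100)₂. Start with G = (7, 75) for the leading 1-bit.
double: tangent at (7, 75): λ = (3·7² + 17)/(2·75) ≡ 75/61. 61⁻¹ ≡ 54 (mod 89), so λ ≡ 75·54 ≡ 45.
  x = λ² - 7 - 7 = 2025 - 14 ≡ 53; y = λ·(7 - 53) - 75 ≡ 80. → (53, 80)
double: tangent at (53, 80): λ = (3·53² + 17)/(2·80) ≡ 78/71. 71⁻¹ ≡ 84 (mod 89), so λ ≡ 78·84 ≡ 55.
  x = λ² - 53 - 53 = 3025 - 106 ≡ 71; y = λ·(53 - 71) - 80 ≡ 87. → (71, 87)

(71, 87)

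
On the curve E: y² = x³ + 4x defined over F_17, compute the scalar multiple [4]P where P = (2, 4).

O

Double-and-add on 4 = (100)₂. Start with P = (2, 4) for the leading 1-bit.
double: tangent at (2, 4): λ = (3·2² + 4)/(2·4) ≡ 16/8. 8⁻¹ ≡ 15 (mod 17) since 8·15 = 120 ≡ 1, so λ ≡ 16·15 ≡ 2.
  x = λ² - 2 - 2 = 4 - 4 ≡ 0; y = λ·(2 - 0) - 4 ≡ 0. → (0, 0)
double: (0, 0) + (0, 0): same x and y₁ ≡ -y₂, so the sum is ∞.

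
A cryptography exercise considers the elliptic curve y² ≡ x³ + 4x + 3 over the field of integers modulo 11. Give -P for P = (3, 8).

(3, 3)

-(3, 8) = (3, -8 mod 11) = (3, 3).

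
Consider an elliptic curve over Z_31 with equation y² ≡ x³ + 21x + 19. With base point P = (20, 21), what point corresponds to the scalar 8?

(16, 7)

Repeated addition: build up to 8P.
2P: tangent at (20, 21): λ = (3·20² + 21)/(2·21) ≡ 12/11. 11⁻¹ ≡ 17 (mod 31), so λ ≡ 12·17 ≡ 18.
  x = λ² - 20 - 20 = 324 - 40 ≡ 5; y = λ·(20 - 5) - 21 ≡ 1. → (5, 1)
3P: (5, 1) + (20, 21). λ = (21 - 1)/(20 - 5) ≡ 20/15 mod 31. 15⁻¹ ≡ 29 (mod 31), so λ ≡ 22.
  x = λ² - 5 - 20 = 484 - 25 ≡ 25; y = λ·(5 - 25) - 1 ≡ 24. → (25, 24)
4P: (25, 24) + (20, 21). λ = (21 - 24)/(20 - 25) ≡ 28/26 mod 31. 26⁻¹ ≡ 6 (mod 31) since 26·6 = 156 ≡ 1, so λ ≡ 13.
  x = λ² - 25 - 20 = 169 - 45 ≡ 0; y = λ·(25 - 0) - 24 ≡ 22. → (0, 22)
5P: (0, 22) + (20, 21). λ = (21 - 22)/(20 - 0) ≡ 30/20 mod 31. 20⁻¹ ≡ 14 (mod 31) since 20·14 = 280 ≡ 1, so λ ≡ 17.
  x = λ² - 0 - 20 = 289 - 20 ≡ 21; y = λ·(0 - 21) - 22 ≡ 24. → (21, 24)
6P: (21, 24) + (20, 21). λ = (21 - 24)/(20 - 21) ≡ 28/30 mod 31. 30⁻¹ ≡ 30 (mod 31) since 30·30 = 900 ≡ 1, so λ ≡ 3.
  x = λ² - 21 - 20 = 9 - 41 ≡ 30; y = λ·(21 - 30) - 24 ≡ 11. → (30, 11)
7P: (30, 11) + (20, 21). λ = (21 - 11)/(20 - 30) ≡ 10/21 mod 31. 21⁻¹ ≡ 3 (mod 31), so λ ≡ 30.
  x = λ² - 30 - 20 = 900 - 50 ≡ 13; y = λ·(30 - 13) - 11 ≡ 3. → (13, 3)
8P: (13, 3) + (20, 21). λ = (21 - 3)/(20 - 13) ≡ 18/7 mod 31. 7⁻¹ ≡ 9 (mod 31), so λ ≡ 7.
  x = λ² - 13 - 20 = 49 - 33 ≡ 16; y = λ·(13 - 16) - 3 ≡ 7. → (16, 7)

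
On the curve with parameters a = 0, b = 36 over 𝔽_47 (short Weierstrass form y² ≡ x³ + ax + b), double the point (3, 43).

(12, 5)

tangent at (3, 43): λ = (3·3² + 0)/(2·43) ≡ 27/39. 39⁻¹ ≡ 41 (mod 47) since 39·41 = 1599 ≡ 1, so λ ≡ 27·41 ≡ 26.
  x = λ² - 3 - 3 = 676 - 6 ≡ 12; y = λ·(3 - 12) - 43 ≡ 5. → (12, 5)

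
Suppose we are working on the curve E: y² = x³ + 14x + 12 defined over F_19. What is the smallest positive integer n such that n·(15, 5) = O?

6

2P: tangent at (15, 5): λ = (3·15² + 14)/(2·5) ≡ 5/10. 10⁻¹ ≡ 2 (mod 19), so λ ≡ 5·2 ≡ 10.
  x = λ² - 15 - 15 = 100 - 30 ≡ 13; y = λ·(15 - 13) - 5 ≡ 15. → (13, 15)
3P: (13, 15) + (15, 5). λ = (5 - 15)/(15 - 13) ≡ 9/2 mod 19. 2⁻¹ ≡ 10 (mod 19), so λ ≡ 14.
  x = λ² - 13 - 15 = 196 - 28 ≡ 16; y = λ·(13 - 16) - 15 ≡ 0. → (16, 0)
4P: (16, 0) + (15, 5). λ = (5 - 0)/(15 - 16) ≡ 5/18 mod 19. 18⁻¹ ≡ 18 (mod 19) since 18·18 = 324 ≡ 1, so λ ≡ 14.
  x = λ² - 16 - 15 = 196 - 31 ≡ 13; y = λ·(16 - 13) - 0 ≡ 4. → (13, 4)
5P: (13, 4) + (15, 5). λ = (5 - 4)/(15 - 13) ≡ 1/2 mod 19. 2⁻¹ ≡ 10 (mod 19), so λ ≡ 10.
  x = λ² - 13 - 15 = 100 - 28 ≡ 15; y = λ·(13 - 15) - 4 ≡ 14. → (15, 14)
6P: (15, 14) + (15, 5): same x and y₁ ≡ -y₂, so the sum is O.
6P = O, so the order is 6.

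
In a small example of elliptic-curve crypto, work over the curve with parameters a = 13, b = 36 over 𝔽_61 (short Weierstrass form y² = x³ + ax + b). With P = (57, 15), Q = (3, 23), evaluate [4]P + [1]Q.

First 4P:
Double-and-add on 4 = (100)₂. Start with P = (57, 15) for the leading 1-bit.
double: tangent at (57, 15): λ = (3·57² + 13)/(2·15) ≡ 0/30. 30⁻¹ ≡ 59 (mod 61) since 30·59 = 1770 ≡ 1, so λ ≡ 0·59 ≡ 0.
  x = λ² - 57 - 57 = 0 - 114 ≡ 8; y = λ·(57 - 8) - 15 ≡ 46. → (8, 46)
double: tangent at (8, 46): λ = (3·8² + 13)/(2·46) ≡ 22/31. 31⁻¹ ≡ 2 (mod 61), so λ ≡ 22·2 ≡ 44.
  x = λ² - 8 - 8 = 1936 - 16 ≡ 29; y = λ·(8 - 29) - 46 ≡ 6. → (29, 6)
4P = (29, 6).
Finally 4P + Q:
(29, 6) + (3, 23). λ = (23 - 6)/(3 - 29) ≡ 17/35 mod 61. 35⁻¹ ≡ 7 (mod 61), so λ ≡ 58.
  x = λ² - 29 - 3 = 3364 - 32 ≡ 38; y = λ·(29 - 38) - 6 ≡ 21. → (38, 21)

(38, 21)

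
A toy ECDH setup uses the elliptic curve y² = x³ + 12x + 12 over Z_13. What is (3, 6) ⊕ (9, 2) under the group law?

(0, 5)

(3, 6) + (9, 2). λ = (2 - 6)/(9 - 3) ≡ 9/6 mod 13. 6⁻¹ ≡ 11 (mod 13), so λ ≡ 8.
  x = λ² - 3 - 9 = 64 - 12 ≡ 0; y = λ·(3 - 0) - 6 ≡ 5. → (0, 5)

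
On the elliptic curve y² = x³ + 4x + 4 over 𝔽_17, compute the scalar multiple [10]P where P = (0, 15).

(16, 4)

Double-and-add on 10 = (1010)₂. Start with P = (0, 15) for the leading 1-bit.
double: tangent at (0, 15): λ = (3·0² + 4)/(2·15) ≡ 4/13. 13⁻¹ ≡ 4 (mod 17), so λ ≡ 4·4 ≡ 16.
  x = λ² - 0 - 0 = 256 - 0 ≡ 1; y = λ·(0 - 1) - 15 ≡ 3. → (1, 3)
double: tangent at (1, 3): λ = (3·1² + 4)/(2·3) ≡ 7/6. 6⁻¹ ≡ 3 (mod 17) since 6·3 = 18 ≡ 1, so λ ≡ 7·3 ≡ 4.
  x = λ² - 1 - 1 = 16 - 2 ≡ 14; y = λ·(1 - 14) - 3 ≡ 13. → (14, 13)
add P: (14, 13) + (0, 15). λ = (15 - 13)/(0 - 14) ≡ 2/3 mod 17. 3⁻¹ ≡ 6 (mod 17), so λ ≡ 12.
  x = λ² - 14 - 0 = 144 - 14 ≡ 11; y = λ·(14 - 11) - 13 ≡ 6. → (11, 6)
double: tangent at (11, 6): λ = (3·11² + 4)/(2·6) ≡ 10/12. 12⁻¹ ≡ 10 (mod 17) since 12·10 = 120 ≡ 1, so λ ≡ 10·10 ≡ 15.
  x = λ² - 11 - 11 = 225 - 22 ≡ 16; y = λ·(11 - 16) - 6 ≡ 4. → (16, 4)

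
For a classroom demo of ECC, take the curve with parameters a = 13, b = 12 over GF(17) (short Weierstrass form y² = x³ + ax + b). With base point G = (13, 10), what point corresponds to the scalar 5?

Double-and-add on 5 = (101)₂. Start with G = (13, 10) for the leading 1-bit.
double: tangent at (13, 10): λ = (3·13² + 13)/(2·10) ≡ 10/3. 3⁻¹ ≡ 6 (mod 17) since 3·6 = 18 ≡ 1, so λ ≡ 10·6 ≡ 9.
  x = λ² - 13 - 13 = 81 - 26 ≡ 4; y = λ·(13 - 4) - 10 ≡ 3. → (4, 3)
double: tangent at (4, 3): λ = (3·4² + 13)/(2·3) ≡ 10/6. 6⁻¹ ≡ 3 (mod 17), so λ ≡ 10·3 ≡ 13.
  x = λ² - 4 - 4 = 169 - 8 ≡ 8; y = λ·(4 - 8) - 3 ≡ 13. → (8, 13)
add G: (8, 13) + (13, 10). λ = (10 - 13)/(13 - 8) ≡ 14/5 mod 17. 5⁻¹ ≡ 7 (mod 17), so λ ≡ 13.
  x = λ² - 8 - 13 = 169 - 21 ≡ 12; y = λ·(8 - 12) - 13 ≡ 3. → (12, 3)

(12, 3)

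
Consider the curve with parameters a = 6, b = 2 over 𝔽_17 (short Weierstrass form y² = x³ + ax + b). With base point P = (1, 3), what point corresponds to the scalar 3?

(7, 9)

Repeated addition: build up to 3P.
2P: tangent at (1, 3): λ = (3·1² + 6)/(2·3) ≡ 9/6. 6⁻¹ ≡ 3 (mod 17), so λ ≡ 9·3 ≡ 10.
  x = λ² - 1 - 1 = 100 - 2 ≡ 13; y = λ·(1 - 13) - 3 ≡ 13. → (13, 13)
3P: (13, 13) + (1, 3). λ = (3 - 13)/(1 - 13) ≡ 7/5 mod 17. 5⁻¹ ≡ 7 (mod 17) since 5·7 = 35 ≡ 1, so λ ≡ 15.
  x = λ² - 13 - 1 = 225 - 14 ≡ 7; y = λ·(13 - 7) - 13 ≡ 9. → (7, 9)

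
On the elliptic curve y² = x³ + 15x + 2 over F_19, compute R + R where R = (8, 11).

tangent at (8, 11): λ = (3·8² + 15)/(2·11) ≡ 17/3. 3⁻¹ ≡ 13 (mod 19), so λ ≡ 17·13 ≡ 12.
  x = λ² - 8 - 8 = 144 - 16 ≡ 14; y = λ·(8 - 14) - 11 ≡ 12. → (14, 12)

(14, 12)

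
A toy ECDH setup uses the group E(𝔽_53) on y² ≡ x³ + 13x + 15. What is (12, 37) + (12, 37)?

(30, 51)

tangent at (12, 37): λ = (3·12² + 13)/(2·37) ≡ 21/21. 21⁻¹ ≡ 48 (mod 53), so λ ≡ 21·48 ≡ 1.
  x = λ² - 12 - 12 = 1 - 24 ≡ 30; y = λ·(12 - 30) - 37 ≡ 51. → (30, 51)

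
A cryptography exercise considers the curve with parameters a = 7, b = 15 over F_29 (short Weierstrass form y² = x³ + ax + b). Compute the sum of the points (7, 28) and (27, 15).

(20, 8)

(7, 28) + (27, 15). λ = (15 - 28)/(27 - 7) ≡ 16/20 mod 29. 20⁻¹ ≡ 16 (mod 29), so λ ≡ 24.
  x = λ² - 7 - 27 = 576 - 34 ≡ 20; y = λ·(7 - 20) - 28 ≡ 8. → (20, 8)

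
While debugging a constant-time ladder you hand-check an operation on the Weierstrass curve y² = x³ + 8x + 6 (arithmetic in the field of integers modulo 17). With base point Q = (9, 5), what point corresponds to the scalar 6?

Double-and-add on 6 = (110)₂. Start with Q = (9, 5) for the leading 1-bit.
double: tangent at (9, 5): λ = (3·9² + 8)/(2·5) ≡ 13/10. 10⁻¹ ≡ 12 (mod 17), so λ ≡ 13·12 ≡ 3.
  x = λ² - 9 - 9 = 9 - 18 ≡ 8; y = λ·(9 - 8) - 5 ≡ 15. → (8, 15)
add Q: (8, 15) + (9, 5). λ = (5 - 15)/(9 - 8) ≡ 7/1 mod 17. 1⁻¹ ≡ 1 (mod 17) since 1·1 = 1 ≡ 1, so λ ≡ 7.
  x = λ² - 8 - 9 = 49 - 17 ≡ 15; y = λ·(8 - 15) - 15 ≡ 4. → (15, 4)
double: tangent at (15, 4): λ = (3·15² + 8)/(2·4) ≡ 3/8. 8⁻¹ ≡ 15 (mod 17) since 8·15 = 120 ≡ 1, so λ ≡ 3·15 ≡ 11.
  x = λ² - 15 - 15 = 121 - 30 ≡ 6; y = λ·(15 - 6) - 4 ≡ 10. → (6, 10)

(6, 10)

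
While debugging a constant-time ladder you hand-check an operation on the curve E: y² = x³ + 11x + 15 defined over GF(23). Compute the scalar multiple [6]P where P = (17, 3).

Repeated addition: build up to 6P.
2P: tangent at (17, 3): λ = (3·17² + 11)/(2·3) ≡ 4/6. 6⁻¹ ≡ 4 (mod 23) since 6·4 = 24 ≡ 1, so λ ≡ 4·4 ≡ 16.
  x = λ² - 17 - 17 = 256 - 34 ≡ 15; y = λ·(17 - 15) - 3 ≡ 6. → (15, 6)
3P: (15, 6) + (17, 3). λ = (3 - 6)/(17 - 15) ≡ 20/2 mod 23. 2⁻¹ ≡ 12 (mod 23), so λ ≡ 10.
  x = λ² - 15 - 17 = 100 - 32 ≡ 22; y = λ·(15 - 22) - 6 ≡ 16. → (22, 16)
4P: (22, 16) + (17, 3). λ = (3 - 16)/(17 - 22) ≡ 10/18 mod 23. 18⁻¹ ≡ 9 (mod 23) since 18·9 = 162 ≡ 1, so λ ≡ 21.
  x = λ² - 22 - 17 = 441 - 39 ≡ 11; y = λ·(22 - 11) - 16 ≡ 8. → (11, 8)
5P: (11, 8) + (17, 3). λ = (3 - 8)/(17 - 11) ≡ 18/6 mod 23. 6⁻¹ ≡ 4 (mod 23), so λ ≡ 3.
  x = λ² - 11 - 17 = 9 - 28 ≡ 4; y = λ·(11 - 4) - 8 ≡ 13. → (4, 13)
6P: (4, 13) + (17, 3). λ = (3 - 13)/(17 - 4) ≡ 13/13 mod 23. 13⁻¹ ≡ 16 (mod 23), so λ ≡ 1.
  x = λ² - 4 - 17 = 1 - 21 ≡ 3; y = λ·(4 - 3) - 13 ≡ 11. → (3, 11)

(3, 11)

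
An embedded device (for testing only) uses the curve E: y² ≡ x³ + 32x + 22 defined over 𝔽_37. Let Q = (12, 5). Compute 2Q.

tangent at (12, 5): λ = (3·12² + 32)/(2·5) ≡ 20/10. 10⁻¹ ≡ 26 (mod 37), so λ ≡ 20·26 ≡ 2.
  x = λ² - 12 - 12 = 4 - 24 ≡ 17; y = λ·(12 - 17) - 5 ≡ 22. → (17, 22)

(17, 22)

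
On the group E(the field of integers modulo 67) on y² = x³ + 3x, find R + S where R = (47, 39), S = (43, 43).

(45, 26)

(47, 39) + (43, 43). λ = (43 - 39)/(43 - 47) ≡ 4/63 mod 67. 63⁻¹ ≡ 50 (mod 67), so λ ≡ 66.
  x = λ² - 47 - 43 = 4356 - 90 ≡ 45; y = λ·(47 - 45) - 39 ≡ 26. → (45, 26)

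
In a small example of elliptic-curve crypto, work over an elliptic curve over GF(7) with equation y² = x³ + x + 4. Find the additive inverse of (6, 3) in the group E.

(6, 4)

-(6, 3) = (6, -3 mod 7) = (6, 4).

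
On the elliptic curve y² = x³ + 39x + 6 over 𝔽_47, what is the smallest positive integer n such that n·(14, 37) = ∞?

3

2P: tangent at (14, 37): λ = (3·14² + 39)/(2·37) ≡ 16/27. 27⁻¹ ≡ 7 (mod 47), so λ ≡ 16·7 ≡ 18.
  x = λ² - 14 - 14 = 324 - 28 ≡ 14; y = λ·(14 - 14) - 37 ≡ 10. → (14, 10)
3P: (14, 10) + (14, 37): same x and y₁ ≡ -y₂, so the sum is ∞.
3P = ∞, so the order is 3.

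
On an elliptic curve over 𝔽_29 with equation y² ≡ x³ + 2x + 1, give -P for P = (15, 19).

(15, 10)

-(15, 19) = (15, -19 mod 29) = (15, 10).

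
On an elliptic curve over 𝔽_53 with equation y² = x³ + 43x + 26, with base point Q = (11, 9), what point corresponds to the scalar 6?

(51, 12)

Double-and-add on 6 = (110)₂. Start with Q = (11, 9) for the leading 1-bit.
double: tangent at (11, 9): λ = (3·11² + 43)/(2·9) ≡ 35/18. 18⁻¹ ≡ 3 (mod 53), so λ ≡ 35·3 ≡ 52.
  x = λ² - 11 - 11 = 2704 - 22 ≡ 32; y = λ·(11 - 32) - 9 ≡ 12. → (32, 12)
add Q: (32, 12) + (11, 9). λ = (9 - 12)/(11 - 32) ≡ 50/32 mod 53. 32⁻¹ ≡ 5 (mod 53) since 32·5 = 160 ≡ 1, so λ ≡ 38.
  x = λ² - 32 - 11 = 1444 - 43 ≡ 23; y = λ·(32 - 23) - 12 ≡ 12. → (23, 12)
double: tangent at (23, 12): λ = (3·23² + 43)/(2·12) ≡ 40/24. 24⁻¹ ≡ 42 (mod 53), so λ ≡ 40·42 ≡ 37.
  x = λ² - 23 - 23 = 1369 - 46 ≡ 51; y = λ·(23 - 51) - 12 ≡ 12. → (51, 12)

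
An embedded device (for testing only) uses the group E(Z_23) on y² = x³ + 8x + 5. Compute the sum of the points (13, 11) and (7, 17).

(4, 3)

(13, 11) + (7, 17). λ = (17 - 11)/(7 - 13) ≡ 6/17 mod 23. 17⁻¹ ≡ 19 (mod 23) since 17·19 = 323 ≡ 1, so λ ≡ 22.
  x = λ² - 13 - 7 = 484 - 20 ≡ 4; y = λ·(13 - 4) - 11 ≡ 3. → (4, 3)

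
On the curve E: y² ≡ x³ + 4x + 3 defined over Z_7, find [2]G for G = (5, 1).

(5, 6)

tangent at (5, 1): λ = (3·5² + 4)/(2·1) ≡ 2/2. 2⁻¹ ≡ 4 (mod 7), so λ ≡ 2·4 ≡ 1.
  x = λ² - 5 - 5 = 1 - 10 ≡ 5; y = λ·(5 - 5) - 1 ≡ 6. → (5, 6)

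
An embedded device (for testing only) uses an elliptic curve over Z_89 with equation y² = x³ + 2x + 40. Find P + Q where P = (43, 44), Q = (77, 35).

(43, 44) + (77, 35). λ = (35 - 44)/(77 - 43) ≡ 80/34 mod 89. 34⁻¹ ≡ 55 (mod 89), so λ ≡ 39.
  x = λ² - 43 - 77 = 1521 - 120 ≡ 66; y = λ·(43 - 66) - 44 ≡ 38. → (66, 38)

(66, 38)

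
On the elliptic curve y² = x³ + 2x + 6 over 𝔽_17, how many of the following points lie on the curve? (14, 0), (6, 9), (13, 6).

2

(14, 0): 0² ≡ 0, rhs ≡ 7 → off.
(6, 9): 9² ≡ 13, rhs ≡ 13 → on.
(13, 6): 6² ≡ 2, rhs ≡ 2 → on.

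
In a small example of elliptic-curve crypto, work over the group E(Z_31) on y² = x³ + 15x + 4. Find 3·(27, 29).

Write Q = (27, 29).
Repeated addition: build up to 3Q.
2Q: tangent at (27, 29): λ = (3·27² + 15)/(2·29) ≡ 1/27. 27⁻¹ ≡ 23 (mod 31), so λ ≡ 1·23 ≡ 23.
  x = λ² - 27 - 27 = 529 - 54 ≡ 10; y = λ·(27 - 10) - 29 ≡ 21. → (10, 21)
3Q: (10, 21) + (27, 29). λ = (29 - 21)/(27 - 10) ≡ 8/17 mod 31. 17⁻¹ ≡ 11 (mod 31), so λ ≡ 26.
  x = λ² - 10 - 27 = 676 - 37 ≡ 19; y = λ·(10 - 19) - 21 ≡ 24. → (19, 24)

(19, 24)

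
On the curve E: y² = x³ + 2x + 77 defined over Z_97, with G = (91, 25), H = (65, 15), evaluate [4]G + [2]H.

First 4G:
Double-and-add on 4 = (100)₂. Start with G = (91, 25) for the leading 1-bit.
double: tangent at (91, 25): λ = (3·91² + 2)/(2·25) ≡ 13/50. 50⁻¹ ≡ 33 (mod 97), so λ ≡ 13·33 ≡ 41.
  x = λ² - 91 - 91 = 1681 - 182 ≡ 44; y = λ·(91 - 44) - 25 ≡ 59. → (44, 59)
double: tangent at (44, 59): λ = (3·44² + 2)/(2·59) ≡ 87/21. 21⁻¹ ≡ 37 (mod 97) since 21·37 = 777 ≡ 1, so λ ≡ 87·37 ≡ 18.
  x = λ² - 44 - 44 = 324 - 88 ≡ 42; y = λ·(44 - 42) - 59 ≡ 74. → (42, 74)
4G = (42, 74).
Next 2H:
Repeated addition: build up to 2H.
2H: tangent at (65, 15): λ = (3·65² + 2)/(2·15) ≡ 67/30. 30⁻¹ ≡ 55 (mod 97), so λ ≡ 67·55 ≡ 96.
  x = λ² - 65 - 65 = 9216 - 130 ≡ 65; y = λ·(65 - 65) - 15 ≡ 82. → (65, 82)
2H = (65, 82).
Finally 4G + 2H:
(42, 74) + (65, 82). λ = (82 - 74)/(65 - 42) ≡ 8/23 mod 97. 23⁻¹ ≡ 38 (mod 97), so λ ≡ 13.
  x = λ² - 42 - 65 = 169 - 107 ≡ 62; y = λ·(42 - 62) - 74 ≡ 54. → (62, 54)

(62, 54)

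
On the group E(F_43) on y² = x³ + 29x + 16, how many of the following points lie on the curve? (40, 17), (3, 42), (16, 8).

2

(40, 17): 17² ≡ 31, rhs ≡ 31 → on.
(3, 42): 42² ≡ 1, rhs ≡ 1 → on.
(16, 8): 8² ≡ 21, rhs ≡ 18 → off.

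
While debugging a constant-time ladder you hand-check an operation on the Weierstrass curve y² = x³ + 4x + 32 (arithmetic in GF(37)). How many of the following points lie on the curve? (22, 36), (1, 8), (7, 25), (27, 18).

(22, 36): 36² ≡ 1, rhs ≡ 1 → on.
(1, 8): 8² ≡ 27, rhs ≡ 0 → off.
(7, 25): 25² ≡ 33, rhs ≡ 33 → on.
(27, 18): 18² ≡ 28, rhs ≡ 28 → on.

3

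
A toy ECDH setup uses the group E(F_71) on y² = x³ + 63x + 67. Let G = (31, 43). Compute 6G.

Double-and-add on 6 = (110)₂. Start with G = (31, 43) for the leading 1-bit.
double: tangent at (31, 43): λ = (3·31² + 63)/(2·43) ≡ 35/15. 15⁻¹ ≡ 19 (mod 71) since 15·19 = 285 ≡ 1, so λ ≡ 35·19 ≡ 26.
  x = λ² - 31 - 31 = 676 - 62 ≡ 46; y = λ·(31 - 46) - 43 ≡ 64. → (46, 64)
add G: (46, 64) + (31, 43). λ = (43 - 64)/(31 - 46) ≡ 50/56 mod 71. 56⁻¹ ≡ 52 (mod 71) since 56·52 = 2912 ≡ 1, so λ ≡ 44.
  x = λ² - 46 - 31 = 1936 - 77 ≡ 13; y = λ·(46 - 13) - 64 ≡ 39. → (13, 39)
double: tangent at (13, 39): λ = (3·13² + 63)/(2·39) ≡ 2/7. 7⁻¹ ≡ 61 (mod 71), so λ ≡ 2·61 ≡ 51.
  x = λ² - 13 - 13 = 2601 - 26 ≡ 19; y = λ·(13 - 19) - 39 ≡ 10. → (19, 10)

(19, 10)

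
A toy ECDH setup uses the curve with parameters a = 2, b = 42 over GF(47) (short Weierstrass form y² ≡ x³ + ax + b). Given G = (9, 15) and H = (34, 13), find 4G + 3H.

(43, 8)

First 4G:
Double-and-add on 4 = (100)₂. Start with G = (9, 15) for the leading 1-bit.
double: tangent at (9, 15): λ = (3·9² + 2)/(2·15) ≡ 10/30. 30⁻¹ ≡ 11 (mod 47), so λ ≡ 10·11 ≡ 16.
  x = λ² - 9 - 9 = 256 - 18 ≡ 3; y = λ·(9 - 3) - 15 ≡ 34. → (3, 34)
double: tangent at (3, 34): λ = (3·3² + 2)/(2·34) ≡ 29/21. 21⁻¹ ≡ 9 (mod 47), so λ ≡ 29·9 ≡ 26.
  x = λ² - 3 - 3 = 676 - 6 ≡ 12; y = λ·(3 - 12) - 34 ≡ 14. → (12, 14)
4G = (12, 14).
Next 3H:
Repeated addition: build up to 3H.
2H: tangent at (34, 13): λ = (3·34² + 2)/(2·13) ≡ 39/26. 26⁻¹ ≡ 38 (mod 47) since 26·38 = 988 ≡ 1, so λ ≡ 39·38 ≡ 25.
  x = λ² - 34 - 34 = 625 - 68 ≡ 40; y = λ·(34 - 40) - 13 ≡ 25. → (40, 25)
3H: (40, 25) + (34, 13). λ = (13 - 25)/(34 - 40) ≡ 35/41 mod 47. 41⁻¹ ≡ 39 (mod 47), so λ ≡ 2.
  x = λ² - 40 - 34 = 4 - 74 ≡ 24; y = λ·(40 - 24) - 25 ≡ 7. → (24, 7)
3H = (24, 7).
Finally 4G + 3H:
(12, 14) + (24, 7). λ = (7 - 14)/(24 - 12) ≡ 40/12 mod 47. 12⁻¹ ≡ 4 (mod 47), so λ ≡ 19.
  x = λ² - 12 - 24 = 361 - 36 ≡ 43; y = λ·(12 - 43) - 14 ≡ 8. → (43, 8)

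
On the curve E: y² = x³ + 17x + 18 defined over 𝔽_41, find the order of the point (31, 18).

6

2P: tangent at (31, 18): λ = (3·31² + 17)/(2·18) ≡ 30/36. 36⁻¹ ≡ 8 (mod 41), so λ ≡ 30·8 ≡ 35.
  x = λ² - 31 - 31 = 1225 - 62 ≡ 15; y = λ·(31 - 15) - 18 ≡ 9. → (15, 9)
3P: (15, 9) + (31, 18). λ = (18 - 9)/(31 - 15) ≡ 9/16 mod 41. 16⁻¹ ≡ 18 (mod 41), so λ ≡ 39.
  x = λ² - 15 - 31 = 1521 - 46 ≡ 40; y = λ·(15 - 40) - 9 ≡ 0. → (40, 0)
4P: (40, 0) + (31, 18). λ = (18 - 0)/(31 - 40) ≡ 18/32 mod 41. 32⁻¹ ≡ 9 (mod 41), so λ ≡ 39.
  x = λ² - 40 - 31 = 1521 - 71 ≡ 15; y = λ·(40 - 15) - 0 ≡ 32. → (15, 32)
5P: (15, 32) + (31, 18). λ = (18 - 32)/(31 - 15) ≡ 27/16 mod 41. 16⁻¹ ≡ 18 (mod 41) since 16·18 = 288 ≡ 1, so λ ≡ 35.
  x = λ² - 15 - 31 = 1225 - 46 ≡ 31; y = λ·(15 - 31) - 32 ≡ 23. → (31, 23)
6P: (31, 23) + (31, 18): same x and y₁ ≡ -y₂, so the sum is O.
6P = O, so the order is 6.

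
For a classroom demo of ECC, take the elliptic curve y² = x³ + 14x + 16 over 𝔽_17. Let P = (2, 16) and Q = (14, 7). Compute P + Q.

(9, 2)

(2, 16) + (14, 7). λ = (7 - 16)/(14 - 2) ≡ 8/12 mod 17. 12⁻¹ ≡ 10 (mod 17) since 12·10 = 120 ≡ 1, so λ ≡ 12.
  x = λ² - 2 - 14 = 144 - 16 ≡ 9; y = λ·(2 - 9) - 16 ≡ 2. → (9, 2)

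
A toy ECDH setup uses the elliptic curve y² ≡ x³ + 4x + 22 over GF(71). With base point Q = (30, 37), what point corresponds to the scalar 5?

(37, 49)

Double-and-add on 5 = (101)₂. Start with Q = (30, 37) for the leading 1-bit.
double: tangent at (30, 37): λ = (3·30² + 4)/(2·37) ≡ 6/3. 3⁻¹ ≡ 24 (mod 71), so λ ≡ 6·24 ≡ 2.
  x = λ² - 30 - 30 = 4 - 60 ≡ 15; y = λ·(30 - 15) - 37 ≡ 64. → (15, 64)
double: tangent at (15, 64): λ = (3·15² + 4)/(2·64) ≡ 40/57. 57⁻¹ ≡ 5 (mod 71) since 57·5 = 285 ≡ 1, so λ ≡ 40·5 ≡ 58.
  x = λ² - 15 - 15 = 3364 - 30 ≡ 68; y = λ·(15 - 68) - 64 ≡ 57. → (68, 57)
add Q: (68, 57) + (30, 37). λ = (37 - 57)/(30 - 68) ≡ 51/33 mod 71. 33⁻¹ ≡ 28 (mod 71) since 33·28 = 924 ≡ 1, so λ ≡ 8.
  x = λ² - 68 - 30 = 64 - 98 ≡ 37; y = λ·(68 - 37) - 57 ≡ 49. → (37, 49)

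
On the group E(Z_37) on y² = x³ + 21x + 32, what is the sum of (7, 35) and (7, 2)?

The two points share x = 7 and their y-coordinates satisfy 35 + 2 ≡ 0 (mod 37), so they are inverses. Their sum is 𝒪.

O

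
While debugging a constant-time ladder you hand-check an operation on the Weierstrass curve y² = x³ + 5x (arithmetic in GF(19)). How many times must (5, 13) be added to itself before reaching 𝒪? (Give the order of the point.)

5

2P: tangent at (5, 13): λ = (3·5² + 5)/(2·13) ≡ 4/7. 7⁻¹ ≡ 11 (mod 19), so λ ≡ 4·11 ≡ 6.
  x = λ² - 5 - 5 = 36 - 10 ≡ 7; y = λ·(5 - 7) - 13 ≡ 13. → (7, 13)
3P: (7, 13) + (5, 13). λ = (13 - 13)/(5 - 7) ≡ 0/17 mod 19. 17⁻¹ ≡ 9 (mod 19) since 17·9 = 153 ≡ 1, so λ ≡ 0.
  x = λ² - 7 - 5 = 0 - 12 ≡ 7; y = λ·(7 - 7) - 13 ≡ 6. → (7, 6)
4P: (7, 6) + (5, 13). λ = (13 - 6)/(5 - 7) ≡ 7/17 mod 19. 17⁻¹ ≡ 9 (mod 19), so λ ≡ 6.
  x = λ² - 7 - 5 = 36 - 12 ≡ 5; y = λ·(7 - 5) - 6 ≡ 6. → (5, 6)
5P: (5, 6) + (5, 13): same x and y₁ ≡ -y₂, so the sum is 𝒪.
5P = 𝒪, so the order is 5.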